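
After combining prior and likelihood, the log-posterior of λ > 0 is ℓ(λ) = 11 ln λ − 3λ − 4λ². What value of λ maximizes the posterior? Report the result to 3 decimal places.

ℓ'(λ) = 11/λ − 3 − 8λ. Setting this to zero and multiplying by λ: 8λ² + 3λ − 11 = 0.
λ = (−3 + √(3² + 4·8·11)) / (2·8) = (−3 + √361) / 16 = (−3 + 19)/16 = 1.
ℓ''(λ) = −11/λ² − 8 < 0, confirming a maximum.

λ̂_MAP = 1.000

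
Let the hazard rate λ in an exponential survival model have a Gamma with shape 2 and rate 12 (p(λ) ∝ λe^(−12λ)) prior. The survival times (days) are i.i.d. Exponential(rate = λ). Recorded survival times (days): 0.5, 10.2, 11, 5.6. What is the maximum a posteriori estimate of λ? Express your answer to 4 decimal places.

The Exponential(rate=λ) likelihood is ∝ λ^n e^(−λΣtᵢ). Here n = 4 and Σtᵢ = 0.5 + 10.2 + 11 + 5.6 = 27.3.
Posterior ∝ λe^(−12λ) · λ^4e^(−27.3λ) = λ^5e^(−39.3λ), i.e. Gamma(6, 39.3).
Mode = (a−1)/b = 5/39.3 ≈ 0.1272.

λ̂_MAP = 0.1272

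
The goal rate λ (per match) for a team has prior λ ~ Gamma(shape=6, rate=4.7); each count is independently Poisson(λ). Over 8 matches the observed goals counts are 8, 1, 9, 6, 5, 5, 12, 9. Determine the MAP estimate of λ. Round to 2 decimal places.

λ̂_MAP = 4.72

Σxᵢ = 8+1+9+6+5+5+12+9 = 55, with n = 8.
Posterior ∝ λ^5e^(−4.7λ) · λ^55e^(−8λ) = λ^60e^(−12.7λ), i.e. Gamma(shape=61, rate=12.7).
The mode of a Gamma(a, b) with a ≥ 1 (shape–rate) is (a−1)/b = 60/12.7 ≈ 4.72.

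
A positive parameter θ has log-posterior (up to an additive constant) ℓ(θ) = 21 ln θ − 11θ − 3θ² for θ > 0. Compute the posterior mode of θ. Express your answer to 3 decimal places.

ℓ'(θ) = 21/θ − 11 − 6θ. Setting this to zero and multiplying by θ: 6θ² + 11θ − 21 = 0.
θ = (−11 + √(11² + 4·6·21)) / (2·6) = (−11 + √625) / 12 = (−11 + 25)/12 = 7/6.
ℓ''(θ) = −21/θ² − 6 < 0, confirming a maximum.

θ̂_MAP = 1.167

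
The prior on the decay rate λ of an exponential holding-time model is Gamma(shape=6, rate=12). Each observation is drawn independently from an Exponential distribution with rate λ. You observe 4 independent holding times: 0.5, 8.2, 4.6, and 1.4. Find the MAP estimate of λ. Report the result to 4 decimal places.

The Exponential(rate=λ) likelihood is ∝ λ^n e^(−λΣtᵢ). Here n = 4 and Σtᵢ = 0.5 + 8.2 + 4.6 + 1.4 = 14.7.
Posterior ∝ λ^5e^(−12λ) · λ^4e^(−14.7λ) = λ^9e^(−26.7λ), i.e. Gamma(10, 26.7).
Mode = (a−1)/b = 9/26.7 ≈ 0.3371.

λ̂_MAP = 0.3371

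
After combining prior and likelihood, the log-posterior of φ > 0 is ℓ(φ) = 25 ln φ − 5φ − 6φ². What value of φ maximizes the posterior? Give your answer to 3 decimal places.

ℓ'(φ) = 25/φ − 5 − 12φ. Setting this to zero and multiplying by φ: 12φ² + 5φ − 25 = 0.
φ = (−5 + √(5² + 4·12·25)) / (2·12) = (−5 + √1225) / 24 = (−5 + 35)/24 = 5/4.
ℓ''(φ) = −25/φ² − 12 < 0, confirming a maximum.

φ̂_MAP = 1.250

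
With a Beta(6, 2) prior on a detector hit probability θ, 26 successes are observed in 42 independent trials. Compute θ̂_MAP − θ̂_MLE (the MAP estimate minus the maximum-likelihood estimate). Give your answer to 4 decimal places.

MAP − MLE = 0.0268

Posterior is Beta(32, 18); MAP = (32−1)/(50−2) = 31/48 ≈ 0.64583.
MLE ignores the prior: θ̂_MLE = k/n = 26/42 ≈ 0.61905.
Difference = 31/48 − 26/42 = 3/112 ≈ 0.0268.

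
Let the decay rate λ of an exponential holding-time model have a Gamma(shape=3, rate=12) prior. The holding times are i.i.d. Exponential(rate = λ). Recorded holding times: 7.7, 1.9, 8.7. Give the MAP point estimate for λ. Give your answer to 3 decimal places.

The Exponential(rate=λ) likelihood is ∝ λ^n e^(−λΣtᵢ). Here n = 3 and Σtᵢ = 7.7 + 1.9 + 8.7 = 18.3.
Posterior ∝ λ^2e^(−12λ) · λ^3e^(−18.3λ) = λ^5e^(−30.3λ), i.e. Gamma(6, 30.3).
Mode = (a−1)/b = 5/30.3 ≈ 0.165.

λ̂_MAP = 0.165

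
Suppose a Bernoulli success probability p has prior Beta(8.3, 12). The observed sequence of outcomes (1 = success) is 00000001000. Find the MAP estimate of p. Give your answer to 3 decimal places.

Prior: Beta(8.3, 12).
Data: 1 success in 11 trials (from the sequence). The binomial likelihood contributes p(1−p)^10, so the posterior is Beta(8.3+1, 12+10) = Beta(9.3, 22).
For Beta(a, b) with a, b > 1 the mode is (a−1)/(a+b−2) = 8.3/29.3 ≈ 0.283.

p̂_MAP = 0.283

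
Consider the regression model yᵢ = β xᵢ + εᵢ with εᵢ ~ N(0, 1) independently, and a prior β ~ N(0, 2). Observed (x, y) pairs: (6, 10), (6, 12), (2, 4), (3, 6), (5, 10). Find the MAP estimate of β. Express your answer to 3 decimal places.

log p(β | y) = −Σ(yᵢ − βxᵢ)²/(2·1) − β²/(2·2) + const.
Setting the derivative to zero: Σxᵢ(yᵢ − βxᵢ)/1 − β/2 = 0, so β = Σxᵢyᵢ / (Σxᵢ² + σ²/τ²).
Σxᵢyᵢ = 6·10 + 6·12 + 2·4 + 3·6 + 5·10 = 208; Σxᵢ² = 110; σ²/τ² = 0.5.
β̂_MAP = 208 / (110 + 0.5) = 208/110.5 ≈ 1.882.

β̂_MAP = 1.882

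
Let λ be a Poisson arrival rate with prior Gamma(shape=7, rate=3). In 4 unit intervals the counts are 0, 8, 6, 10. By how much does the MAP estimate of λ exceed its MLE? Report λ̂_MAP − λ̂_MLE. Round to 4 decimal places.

Σxᵢ = 24. Posterior is Gamma(31, 7); MAP = (31−1)/7 = 30/7 ≈ 4.28571.
MLE = x̄ = 24/4 ≈ 6.00000.
Difference = 30/7 − 24/4 = -12/7 ≈ -1.7143.

MAP − MLE = -1.7143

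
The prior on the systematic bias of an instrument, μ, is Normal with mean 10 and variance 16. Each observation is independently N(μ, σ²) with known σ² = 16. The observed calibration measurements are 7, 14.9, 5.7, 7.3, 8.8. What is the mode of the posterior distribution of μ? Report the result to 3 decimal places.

n = 5; x̄ = (7 + 14.9 + 5.7 + 7.3 + 8.8)/5 = 43.7/5 = 8.74.
For a Normal prior and Normal likelihood with known variance, the posterior is Normal; its mode equals its mean, the precision-weighted average.
Prior precision 1/σ₀² = 1/16 = 0.0625; data precision n/σ² = 5/16 = 0.3125.
μ̂ = (0.0625·10 + 0.3125·8.74) / (0.0625 + 0.3125) = 3.35625/0.375 = 8.950.

μ̂_MAP = 8.950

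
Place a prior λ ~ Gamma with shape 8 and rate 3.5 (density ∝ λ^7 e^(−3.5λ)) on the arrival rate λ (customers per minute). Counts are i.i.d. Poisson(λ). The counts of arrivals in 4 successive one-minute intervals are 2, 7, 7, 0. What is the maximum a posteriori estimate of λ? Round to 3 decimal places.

λ̂_MAP = 3.067

Σxᵢ = 2+7+7+0 = 16, with n = 4.
Posterior ∝ λ^7e^(−3.5λ) · λ^16e^(−4λ) = λ^23e^(−7.5λ), i.e. Gamma(shape=24, rate=7.5).
The mode of a Gamma(a, b) with a ≥ 1 (shape–rate) is (a−1)/b = 23/7.5 ≈ 3.067.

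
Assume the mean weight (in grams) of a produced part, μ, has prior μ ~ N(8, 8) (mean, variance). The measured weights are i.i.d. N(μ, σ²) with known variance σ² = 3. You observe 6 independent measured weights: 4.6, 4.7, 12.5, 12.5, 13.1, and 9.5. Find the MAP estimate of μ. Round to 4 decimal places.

μ̂_MAP = 9.3961

n = 6; x̄ = (4.6 + 4.7 + 12.5 + 12.5 + 13.1 + 9.5)/6 = 56.9/6 = 569/60 ≈ 9.4833.
For a Normal prior and Normal likelihood with known variance, the posterior is Normal; its mode equals its mean, the precision-weighted average.
Prior precision 1/σ₀² = 1/8 = 0.125; data precision n/σ² = 6/3 = 2.
μ̂ = (0.125·8 + 2·(569/60)) / (0.125 + 2) = (599/30)/2.125 = 2396/255 ≈ 9.3961.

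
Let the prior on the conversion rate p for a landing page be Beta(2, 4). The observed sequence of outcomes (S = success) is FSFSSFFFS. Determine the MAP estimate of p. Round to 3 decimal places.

Prior: Beta(2, 4).
Data: 4 successes in 9 trials (from the sequence). The binomial likelihood contributes p^4(1−p)^5, so the posterior is Beta(2+4, 4+5) = Beta(6, 9).
For Beta(a, b) with a, b > 1 the mode is (a−1)/(a+b−2) = 5/13 ≈ 0.385.

p̂_MAP = 0.385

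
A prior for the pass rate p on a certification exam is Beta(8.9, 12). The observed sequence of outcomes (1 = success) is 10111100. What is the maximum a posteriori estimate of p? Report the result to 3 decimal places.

p̂_MAP = 0.480

Prior: Beta(8.9, 12).
Data: 5 successes in 8 trials (from the sequence). The binomial likelihood contributes p^5(1−p)^3, so the posterior is Beta(8.9+5, 12+3) = Beta(13.9, 15).
For Beta(a, b) with a, b > 1 the mode is (a−1)/(a+b−2) = 12.9/26.9 ≈ 0.480.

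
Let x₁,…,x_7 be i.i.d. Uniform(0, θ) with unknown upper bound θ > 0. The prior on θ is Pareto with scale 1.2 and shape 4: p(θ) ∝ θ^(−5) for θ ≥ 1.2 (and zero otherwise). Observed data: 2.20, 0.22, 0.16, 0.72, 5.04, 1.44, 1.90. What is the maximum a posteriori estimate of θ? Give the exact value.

The Uniform(0, θ) likelihood is θ^(−n) for θ ≥ max(xᵢ), zero otherwise. Here max(xᵢ) = 5.04.
Posterior ∝ θ^(−5) · θ^(−7) = θ^(−12) on θ ≥ max(1.2, 5.04) = 5.04.
This density is strictly decreasing in θ, so the posterior mode lies at the lower boundary of the support.

θ̂_MAP = 5.04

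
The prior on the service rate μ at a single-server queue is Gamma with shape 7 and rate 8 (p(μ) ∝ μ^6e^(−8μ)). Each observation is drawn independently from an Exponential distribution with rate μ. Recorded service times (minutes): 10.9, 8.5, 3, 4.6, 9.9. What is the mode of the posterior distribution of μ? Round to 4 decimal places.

The Exponential(rate=μ) likelihood is ∝ μ^n e^(−μΣtᵢ). Here n = 5 and Σtᵢ = 10.9 + 8.5 + 3 + 4.6 + 9.9 = 36.9.
Posterior ∝ μ^6e^(−8μ) · μ^5e^(−36.9μ) = μ^11e^(−44.9μ), i.e. Gamma(12, 44.9).
Mode = (a−1)/b = 11/44.9 ≈ 0.2450.

μ̂_MAP = 0.2450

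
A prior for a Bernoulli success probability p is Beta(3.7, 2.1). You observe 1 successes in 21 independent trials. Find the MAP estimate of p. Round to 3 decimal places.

Prior: Beta(3.7, 2.1).
Data: 1 success in 21 trials. The binomial likelihood contributes p(1−p)^20, so the posterior is Beta(3.7+1, 2.1+20) = Beta(4.7, 22.1).
For Beta(a, b) with a, b > 1 the mode is (a−1)/(a+b−2) = 3.7/24.8 ≈ 0.149.

p̂_MAP = 0.149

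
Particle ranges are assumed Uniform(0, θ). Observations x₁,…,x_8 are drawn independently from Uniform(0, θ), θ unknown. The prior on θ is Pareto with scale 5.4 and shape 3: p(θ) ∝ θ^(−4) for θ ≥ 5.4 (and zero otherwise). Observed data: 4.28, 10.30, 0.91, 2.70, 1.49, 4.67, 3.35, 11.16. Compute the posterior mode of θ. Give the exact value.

The Uniform(0, θ) likelihood is θ^(−n) for θ ≥ max(xᵢ), zero otherwise. Here max(xᵢ) = 11.16.
Posterior ∝ θ^(−4) · θ^(−8) = θ^(−12) on θ ≥ max(5.4, 11.16) = 11.16.
This density is strictly decreasing in θ, so the posterior mode lies at the lower boundary of the support.

θ̂_MAP = 11.16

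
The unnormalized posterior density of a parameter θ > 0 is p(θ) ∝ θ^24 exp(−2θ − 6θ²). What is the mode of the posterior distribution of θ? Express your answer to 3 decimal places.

ℓ'(θ) = 24/θ − 2 − 12θ. Setting this to zero and multiplying by θ: 12θ² + 2θ − 24 = 0.
θ = (−2 + √(2² + 4·12·24)) / (2·12) = (−2 + √1156) / 24 = (−2 + 34)/24 = 4/3.
ℓ''(θ) = −24/θ² − 12 < 0, confirming a maximum.

θ̂_MAP = 1.333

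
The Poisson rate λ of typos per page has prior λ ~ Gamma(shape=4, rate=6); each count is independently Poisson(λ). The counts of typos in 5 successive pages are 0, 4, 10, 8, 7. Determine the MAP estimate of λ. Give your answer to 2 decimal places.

λ̂_MAP = 2.91

Σxᵢ = 0+4+10+8+7 = 29, with n = 5.
Posterior ∝ λ^3e^(−6λ) · λ^29e^(−5λ) = λ^32e^(−11λ), i.e. Gamma(shape=33, rate=11).
The mode of a Gamma(a, b) with a ≥ 1 (shape–rate) is (a−1)/b = 32/11 ≈ 2.91.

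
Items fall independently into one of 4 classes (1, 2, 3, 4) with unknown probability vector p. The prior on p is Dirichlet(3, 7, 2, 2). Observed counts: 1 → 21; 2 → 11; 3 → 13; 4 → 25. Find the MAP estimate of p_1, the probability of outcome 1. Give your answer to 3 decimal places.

The posterior is Dirichlet(αᵢ + nᵢ) = Dirichlet(24, 18, 15, 27).
For a Dirichlet(a₁,…,a_K) with all aᵢ > 1, the mode has j-th component (aⱼ − 1)/(Σaᵢ − K).
Here Σaᵢ = 84 and K = 4, so p_1 = (24 − 1)/(84 − 4) = 23/80 ≈ 0.288.

MAP estimate: 0.288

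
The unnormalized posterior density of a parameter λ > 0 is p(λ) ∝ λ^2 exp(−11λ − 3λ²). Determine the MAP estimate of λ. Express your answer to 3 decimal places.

ℓ'(λ) = 2/λ − 11 − 6λ. Setting this to zero and multiplying by λ: 6λ² + 11λ − 2 = 0.
λ = (−11 + √(11² + 4·6·2)) / (2·6) = (−11 + √169) / 12 = (−11 + 13)/12 = 1/6.
ℓ''(λ) = −2/λ² − 6 < 0, confirming a maximum.

λ̂_MAP = 0.167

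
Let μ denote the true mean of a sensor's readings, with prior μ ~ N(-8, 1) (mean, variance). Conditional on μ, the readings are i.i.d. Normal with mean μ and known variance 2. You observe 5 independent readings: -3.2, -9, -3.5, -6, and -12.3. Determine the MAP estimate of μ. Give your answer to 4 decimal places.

μ̂_MAP = -7.1429

n = 5; x̄ = ((-3.2) + (-9) + (-3.5) + (-6) + (-12.3))/5 = -34/5 = -6.8.
For a Normal prior and Normal likelihood with known variance, the posterior is Normal; its mode equals its mean, the precision-weighted average.
Prior precision 1/σ₀² = 1/1 = 1; data precision n/σ² = 5/2 = 2.5.
μ̂ = (1·(-8) + 2.5·(-6.8)) / (1 + 2.5) = (-25)/3.5 = -50/7 ≈ -7.1429.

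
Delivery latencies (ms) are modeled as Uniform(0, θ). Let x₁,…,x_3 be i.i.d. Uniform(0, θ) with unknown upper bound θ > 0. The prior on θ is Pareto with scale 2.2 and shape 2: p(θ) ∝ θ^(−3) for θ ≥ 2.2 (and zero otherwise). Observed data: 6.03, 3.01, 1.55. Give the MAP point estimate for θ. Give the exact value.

The Uniform(0, θ) likelihood is θ^(−n) for θ ≥ max(xᵢ), zero otherwise. Here max(xᵢ) = 6.03.
Posterior ∝ θ^(−3) · θ^(−3) = θ^(−6) on θ ≥ max(2.2, 6.03) = 6.03.
This density is strictly decreasing in θ, so the posterior mode lies at the lower boundary of the support.

θ̂_MAP = 6.03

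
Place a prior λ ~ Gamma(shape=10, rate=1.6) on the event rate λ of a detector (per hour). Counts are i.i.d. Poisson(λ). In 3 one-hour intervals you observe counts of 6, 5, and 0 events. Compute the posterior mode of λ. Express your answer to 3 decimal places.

λ̂_MAP = 4.348

Σxᵢ = 6+5+0 = 11, with n = 3.
Posterior ∝ λ^9e^(−1.6λ) · λ^11e^(−3λ) = λ^20e^(−4.6λ), i.e. Gamma(shape=21, rate=4.6).
The mode of a Gamma(a, b) with a ≥ 1 (shape–rate) is (a−1)/b = 20/4.6 ≈ 4.348.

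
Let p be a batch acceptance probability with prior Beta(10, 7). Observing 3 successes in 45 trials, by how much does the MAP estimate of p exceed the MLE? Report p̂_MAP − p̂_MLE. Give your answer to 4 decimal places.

Posterior is Beta(13, 49); MAP = (13−1)/(62−2) = 12/60 ≈ 0.20000.
MLE ignores the prior: p̂_MLE = k/n = 3/45 ≈ 0.06667.
Difference = 12/60 − 3/45 = 2/15 ≈ 0.1333.

MAP − MLE = 0.1333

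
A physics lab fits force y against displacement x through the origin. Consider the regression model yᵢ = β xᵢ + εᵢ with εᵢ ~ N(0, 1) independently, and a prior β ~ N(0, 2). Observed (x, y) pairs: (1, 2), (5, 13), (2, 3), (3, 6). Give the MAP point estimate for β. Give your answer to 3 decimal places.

log p(β | y) = −Σ(yᵢ − βxᵢ)²/(2·1) − β²/(2·2) + const.
Setting the derivative to zero: Σxᵢ(yᵢ − βxᵢ)/1 − β/2 = 0, so β = Σxᵢyᵢ / (Σxᵢ² + σ²/τ²).
Σxᵢyᵢ = 1·2 + 5·13 + 2·3 + 3·6 = 91; Σxᵢ² = 39; σ²/τ² = 0.5.
β̂_MAP = 91 / (39 + 0.5) = 91/39.5 ≈ 2.304.

β̂_MAP = 2.304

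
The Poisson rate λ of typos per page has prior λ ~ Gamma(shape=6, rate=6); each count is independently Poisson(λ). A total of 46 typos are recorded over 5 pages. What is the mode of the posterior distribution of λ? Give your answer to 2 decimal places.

Σxᵢ = 46, n = 5.
Posterior ∝ λ^5e^(−6λ) · λ^46e^(−5λ) = λ^51e^(−11λ), i.e. Gamma(shape=52, rate=11).
The mode of a Gamma(a, b) with a ≥ 1 (shape–rate) is (a−1)/b = 51/11 ≈ 4.64.

λ̂_MAP = 4.64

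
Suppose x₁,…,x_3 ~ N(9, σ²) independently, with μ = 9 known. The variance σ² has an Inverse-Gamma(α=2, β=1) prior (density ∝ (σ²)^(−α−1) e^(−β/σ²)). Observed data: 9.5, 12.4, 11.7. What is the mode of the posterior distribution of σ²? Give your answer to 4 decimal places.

Sum of squared deviations about the known mean: SS = (9.5−9)² + (12.4−9)² + (11.7−9)² = 19.1.
The Normal likelihood contributes (σ²)^(−n/2) exp(−SS/(2σ²)), so the posterior is Inverse-Gamma(α + n/2, β + SS/2) = Inverse-Gamma(3.5, 10.55).
The mode of Inverse-Gamma(a, b) is b/(a+1) = 10.55/4.5 ≈ 2.3444.

σ̂²_MAP = 2.3444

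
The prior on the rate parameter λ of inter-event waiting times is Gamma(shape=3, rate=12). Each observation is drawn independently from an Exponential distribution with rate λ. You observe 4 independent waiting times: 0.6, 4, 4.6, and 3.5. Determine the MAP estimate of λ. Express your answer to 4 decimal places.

The Exponential(rate=λ) likelihood is ∝ λ^n e^(−λΣtᵢ). Here n = 4 and Σtᵢ = 0.6 + 4 + 4.6 + 3.5 = 12.7.
Posterior ∝ λ^2e^(−12λ) · λ^4e^(−12.7λ) = λ^6e^(−24.7λ), i.e. Gamma(7, 24.7).
Mode = (a−1)/b = 6/24.7 ≈ 0.2429.

λ̂_MAP = 0.2429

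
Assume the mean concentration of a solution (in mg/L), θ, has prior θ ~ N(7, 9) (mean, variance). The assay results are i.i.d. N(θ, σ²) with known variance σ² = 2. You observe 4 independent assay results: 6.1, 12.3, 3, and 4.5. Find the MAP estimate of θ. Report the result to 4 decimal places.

n = 4; x̄ = (6.1 + 12.3 + 3 + 4.5)/4 = 25.9/4 = 6.475.
For a Normal prior and Normal likelihood with known variance, the posterior is Normal; its mode equals its mean, the precision-weighted average.
Prior precision 1/σ₀² = 1/9; data precision n/σ² = 4/2 = 2.
θ̂ = ((1/9)·7 + 2·6.475) / (1/9 + 2) = (2471/180)/(19/9) = 2471/380 ≈ 6.5026.

θ̂_MAP = 6.5026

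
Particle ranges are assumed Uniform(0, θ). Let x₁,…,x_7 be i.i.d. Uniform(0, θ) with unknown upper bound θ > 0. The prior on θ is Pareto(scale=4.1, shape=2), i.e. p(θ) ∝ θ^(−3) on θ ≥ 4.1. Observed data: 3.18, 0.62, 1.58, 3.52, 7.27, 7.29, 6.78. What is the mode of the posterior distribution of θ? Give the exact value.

θ̂_MAP = 7.29

The Uniform(0, θ) likelihood is θ^(−n) for θ ≥ max(xᵢ), zero otherwise. Here max(xᵢ) = 7.29.
Posterior ∝ θ^(−3) · θ^(−7) = θ^(−10) on θ ≥ max(4.1, 7.29) = 7.29.
This density is strictly decreasing in θ, so the posterior mode lies at the lower boundary of the support.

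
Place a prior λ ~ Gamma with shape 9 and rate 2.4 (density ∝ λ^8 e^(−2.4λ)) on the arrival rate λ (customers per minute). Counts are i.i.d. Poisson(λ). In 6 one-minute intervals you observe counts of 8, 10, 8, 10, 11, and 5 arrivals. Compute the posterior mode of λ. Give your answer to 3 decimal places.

λ̂_MAP = 7.143

Σxᵢ = 8+10+8+10+11+5 = 52, with n = 6.
Posterior ∝ λ^8e^(−2.4λ) · λ^52e^(−6λ) = λ^60e^(−8.4λ), i.e. Gamma(shape=61, rate=8.4).
The mode of a Gamma(a, b) with a ≥ 1 (shape–rate) is (a−1)/b = 60/8.4 ≈ 7.143.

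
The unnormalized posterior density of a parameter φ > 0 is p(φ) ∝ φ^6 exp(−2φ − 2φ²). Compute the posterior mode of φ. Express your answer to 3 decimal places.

ℓ'(φ) = 6/φ − 2 − 4φ. Setting this to zero and multiplying by φ: 4φ² + 2φ − 6 = 0.
φ = (−2 + √(2² + 4·4·6)) / (2·4) = (−2 + √100) / 8 = (−2 + 10)/8 = 1.
ℓ''(φ) = −6/φ² − 4 < 0, confirming a maximum.

φ̂_MAP = 1.000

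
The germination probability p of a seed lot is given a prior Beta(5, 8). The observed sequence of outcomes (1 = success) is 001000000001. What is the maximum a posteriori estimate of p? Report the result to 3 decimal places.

p̂_MAP = 0.261

Prior: Beta(5, 8).
Data: 2 successes in 12 trials (from the sequence). The binomial likelihood contributes p^2(1−p)^10, so the posterior is Beta(5+2, 8+10) = Beta(7, 18).
For Beta(a, b) with a, b > 1 the mode is (a−1)/(a+b−2) = 6/23 ≈ 0.261.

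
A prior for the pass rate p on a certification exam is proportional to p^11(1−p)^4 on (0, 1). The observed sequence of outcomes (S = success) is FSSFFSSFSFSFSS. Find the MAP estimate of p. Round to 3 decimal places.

p̂_MAP = 0.655

The prior density ∝ p^11(1−p)^4 is the kernel of Beta(12, 5).
Data: 8 successes in 14 trials (from the sequence). The binomial likelihood contributes p^8(1−p)^6, so the posterior is Beta(12+8, 5+6) = Beta(20, 11).
For Beta(a, b) with a, b > 1 the mode is (a−1)/(a+b−2) = 19/29 ≈ 0.655.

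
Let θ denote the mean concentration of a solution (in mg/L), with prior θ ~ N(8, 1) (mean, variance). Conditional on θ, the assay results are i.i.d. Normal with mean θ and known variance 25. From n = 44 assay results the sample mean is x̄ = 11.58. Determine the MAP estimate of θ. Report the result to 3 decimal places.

θ̂_MAP = 10.283

n = 44, x̄ = 11.58.
For a Normal prior and Normal likelihood with known variance, the posterior is Normal; its mode equals its mean, the precision-weighted average.
Prior precision 1/σ₀² = 1/1 = 1; data precision n/σ² = 44/25 = 1.76.
θ̂ = (1·8 + 1.76·11.58) / (1 + 1.76) = 28.3808/2.76 = 17738/1725 ≈ 10.283.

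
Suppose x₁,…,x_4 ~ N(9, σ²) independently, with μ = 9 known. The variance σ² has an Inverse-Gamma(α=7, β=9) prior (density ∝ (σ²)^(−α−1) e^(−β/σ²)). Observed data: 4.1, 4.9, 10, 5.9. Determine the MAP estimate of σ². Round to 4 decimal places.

Sum of squared deviations about the known mean: SS = (4.1−9)² + (4.9−9)² + (10−9)² + (5.9−9)² = 51.43.
The Normal likelihood contributes (σ²)^(−n/2) exp(−SS/(2σ²)), so the posterior is Inverse-Gamma(α + n/2, β + SS/2) = Inverse-Gamma(9, 34.715).
The mode of Inverse-Gamma(a, b) is b/(a+1) = 34.715/10 ≈ 3.4715.

σ̂²_MAP = 3.4715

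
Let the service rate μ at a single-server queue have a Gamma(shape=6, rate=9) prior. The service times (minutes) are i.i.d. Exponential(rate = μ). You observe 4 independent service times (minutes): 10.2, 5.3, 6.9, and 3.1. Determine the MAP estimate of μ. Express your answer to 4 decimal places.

μ̂_MAP = 0.2609

The Exponential(rate=μ) likelihood is ∝ μ^n e^(−μΣtᵢ). Here n = 4 and Σtᵢ = 10.2 + 5.3 + 6.9 + 3.1 = 25.5.
Posterior ∝ μ^5e^(−9μ) · μ^4e^(−25.5μ) = μ^9e^(−34.5μ), i.e. Gamma(10, 34.5).
Mode = (a−1)/b = 9/34.5 ≈ 0.2609.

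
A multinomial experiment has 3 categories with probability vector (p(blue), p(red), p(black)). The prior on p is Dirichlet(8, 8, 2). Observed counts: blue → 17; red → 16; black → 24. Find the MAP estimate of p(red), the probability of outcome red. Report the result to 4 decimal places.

The posterior is Dirichlet(αᵢ + nᵢ) = Dirichlet(25, 24, 26).
For a Dirichlet(a₁,…,a_K) with all aᵢ > 1, the mode has j-th component (aⱼ − 1)/(Σaᵢ − K).
Here Σaᵢ = 75 and K = 3, so p(red) = (24 − 1)/(75 − 3) = 23/72 ≈ 0.3194.

MAP estimate of p(red) = 0.3194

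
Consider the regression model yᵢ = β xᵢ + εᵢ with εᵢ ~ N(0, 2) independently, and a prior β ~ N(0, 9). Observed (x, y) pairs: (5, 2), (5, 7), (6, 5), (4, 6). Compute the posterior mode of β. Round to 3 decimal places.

log p(β | y) = −Σ(yᵢ − βxᵢ)²/(2·2) − β²/(2·9) + const.
Setting the derivative to zero: Σxᵢ(yᵢ − βxᵢ)/2 − β/9 = 0, so β = Σxᵢyᵢ / (Σxᵢ² + σ²/τ²).
Σxᵢyᵢ = 5·2 + 5·7 + 6·5 + 4·6 = 99; Σxᵢ² = 102; σ²/τ² = 2/9.
β̂_MAP = 99 / (102 + 2/9) = 99/(920/9) = 891/920 ≈ 0.968.

β̂_MAP = 0.968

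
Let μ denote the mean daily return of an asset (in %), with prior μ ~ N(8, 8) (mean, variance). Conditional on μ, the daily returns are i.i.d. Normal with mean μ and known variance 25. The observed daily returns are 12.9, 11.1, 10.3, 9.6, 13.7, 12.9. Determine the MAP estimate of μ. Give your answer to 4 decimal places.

n = 6; x̄ = (12.9 + 11.1 + 10.3 + 9.6 + 13.7 + 12.9)/6 = 70.5/6 = 11.75.
For a Normal prior and Normal likelihood with known variance, the posterior is Normal; its mode equals its mean, the precision-weighted average.
Prior precision 1/σ₀² = 1/8 = 0.125; data precision n/σ² = 6/25 = 0.24.
μ̂ = (0.125·8 + 0.24·11.75) / (0.125 + 0.24) = 3.82/0.365 = 764/73 ≈ 10.4658.

μ̂_MAP = 10.4658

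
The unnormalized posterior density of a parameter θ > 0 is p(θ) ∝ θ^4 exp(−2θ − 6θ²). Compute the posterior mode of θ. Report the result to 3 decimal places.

ℓ'(θ) = 4/θ − 2 − 12θ. Setting this to zero and multiplying by θ: 12θ² + 2θ − 4 = 0.
θ = (−2 + √(2² + 4·12·4)) / (2·12) = (−2 + √196) / 24 = (−2 + 14)/24 = 1/2.
ℓ''(θ) = −4/θ² − 12 < 0, confirming a maximum.

θ̂_MAP = 0.500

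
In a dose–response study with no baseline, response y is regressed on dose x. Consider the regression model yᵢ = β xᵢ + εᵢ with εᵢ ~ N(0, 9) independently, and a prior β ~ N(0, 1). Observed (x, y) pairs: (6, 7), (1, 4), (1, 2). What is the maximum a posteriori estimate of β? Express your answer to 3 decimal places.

log p(β | y) = −Σ(yᵢ − βxᵢ)²/(2·9) − β²/(2·1) + const.
Setting the derivative to zero: Σxᵢ(yᵢ − βxᵢ)/9 − β/1 = 0, so β = Σxᵢyᵢ / (Σxᵢ² + σ²/τ²).
Σxᵢyᵢ = 6·7 + 1·4 + 1·2 = 48; Σxᵢ² = 38; σ²/τ² = 9.
β̂_MAP = 48 / (38 + 9) = 48/47 ≈ 1.021.

β̂_MAP = 1.021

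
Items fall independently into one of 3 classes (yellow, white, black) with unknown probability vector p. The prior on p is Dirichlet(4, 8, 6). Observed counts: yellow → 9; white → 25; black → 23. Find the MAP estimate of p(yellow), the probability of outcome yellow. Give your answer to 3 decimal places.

The posterior is Dirichlet(αᵢ + nᵢ) = Dirichlet(13, 33, 29).
For a Dirichlet(a₁,…,a_K) with all aᵢ > 1, the mode has j-th component (aⱼ − 1)/(Σaᵢ − K).
Here Σaᵢ = 75 and K = 3, so p(yellow) = (13 − 1)/(75 − 3) = 12/72 ≈ 0.167.

MAP estimate of p(yellow) = 0.167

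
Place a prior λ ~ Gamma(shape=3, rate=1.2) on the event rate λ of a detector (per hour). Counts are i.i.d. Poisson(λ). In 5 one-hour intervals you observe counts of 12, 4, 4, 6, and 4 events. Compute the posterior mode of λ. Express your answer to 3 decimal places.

λ̂_MAP = 5.161

Σxᵢ = 12+4+4+6+4 = 30, with n = 5.
Posterior ∝ λ^2e^(−1.2λ) · λ^30e^(−5λ) = λ^32e^(−6.2λ), i.e. Gamma(shape=33, rate=6.2).
The mode of a Gamma(a, b) with a ≥ 1 (shape–rate) is (a−1)/b = 32/6.2 ≈ 5.161.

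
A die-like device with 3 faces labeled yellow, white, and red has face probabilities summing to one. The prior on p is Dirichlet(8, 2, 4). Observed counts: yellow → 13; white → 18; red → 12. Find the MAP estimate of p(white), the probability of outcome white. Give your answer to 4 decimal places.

MAP estimate of p(white) = 0.3519

The posterior is Dirichlet(αᵢ + nᵢ) = Dirichlet(21, 20, 16).
For a Dirichlet(a₁,…,a_K) with all aᵢ > 1, the mode has j-th component (aⱼ − 1)/(Σaᵢ − K).
Here Σaᵢ = 57 and K = 3, so p(white) = (20 − 1)/(57 − 3) = 19/54 ≈ 0.3519.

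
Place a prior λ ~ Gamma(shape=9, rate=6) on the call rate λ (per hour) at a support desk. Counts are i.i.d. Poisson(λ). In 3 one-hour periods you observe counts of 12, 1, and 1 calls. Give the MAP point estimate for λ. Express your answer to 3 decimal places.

λ̂_MAP = 2.444

Σxᵢ = 12+1+1 = 14, with n = 3.
Posterior ∝ λ^8e^(−6λ) · λ^14e^(−3λ) = λ^22e^(−9λ), i.e. Gamma(shape=23, rate=9).
The mode of a Gamma(a, b) with a ≥ 1 (shape–rate) is (a−1)/b = 22/9 ≈ 2.444.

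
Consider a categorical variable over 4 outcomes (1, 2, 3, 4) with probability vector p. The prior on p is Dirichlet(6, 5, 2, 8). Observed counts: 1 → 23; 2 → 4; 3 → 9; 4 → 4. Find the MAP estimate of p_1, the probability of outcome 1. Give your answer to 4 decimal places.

The posterior is Dirichlet(αᵢ + nᵢ) = Dirichlet(29, 9, 11, 12).
For a Dirichlet(a₁,…,a_K) with all aᵢ > 1, the mode has j-th component (aⱼ − 1)/(Σaᵢ − K).
Here Σaᵢ = 61 and K = 4, so p_1 = (29 − 1)/(61 − 4) = 28/57 ≈ 0.4912.

MAP estimate: 0.4912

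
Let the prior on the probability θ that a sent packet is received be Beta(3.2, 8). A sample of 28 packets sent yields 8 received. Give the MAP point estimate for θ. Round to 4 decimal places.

Prior: Beta(3.2, 8).
Data: 8 successes in 28 trials. The binomial likelihood contributes θ^8(1−θ)^20, so the posterior is Beta(3.2+8, 8+20) = Beta(11.2, 28).
For Beta(a, b) with a, b > 1 the mode is (a−1)/(a+b−2) = 10.2/37.2 ≈ 0.2742.

θ̂_MAP = 0.2742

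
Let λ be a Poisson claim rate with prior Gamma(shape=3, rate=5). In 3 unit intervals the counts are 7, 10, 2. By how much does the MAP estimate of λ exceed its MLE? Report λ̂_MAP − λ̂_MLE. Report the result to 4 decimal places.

MAP − MLE = -3.7083

Σxᵢ = 19. Posterior is Gamma(22, 8); MAP = (22−1)/8 = 21/8 ≈ 2.62500.
MLE = x̄ = 19/3 ≈ 6.33333.
Difference = 21/8 − 19/3 = -89/24 ≈ -3.7083.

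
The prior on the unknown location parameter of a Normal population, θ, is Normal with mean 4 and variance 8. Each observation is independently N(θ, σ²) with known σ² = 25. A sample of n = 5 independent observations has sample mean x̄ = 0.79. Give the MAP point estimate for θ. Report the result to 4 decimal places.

θ̂_MAP = 2.0246

n = 5, x̄ = 0.79.
For a Normal prior and Normal likelihood with known variance, the posterior is Normal; its mode equals its mean, the precision-weighted average.
Prior precision 1/σ₀² = 1/8 = 0.125; data precision n/σ² = 5/25 = 0.2.
θ̂ = (0.125·4 + 0.2·0.79) / (0.125 + 0.2) = 0.658/0.325 = 658/325 ≈ 2.0246.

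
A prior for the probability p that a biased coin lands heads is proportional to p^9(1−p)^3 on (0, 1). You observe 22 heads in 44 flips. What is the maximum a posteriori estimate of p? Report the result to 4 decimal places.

p̂_MAP = 0.5536

The prior density ∝ p^9(1−p)^3 is the kernel of Beta(10, 4).
Data: 22 successes in 44 trials. The binomial likelihood contributes p^22(1−p)^22, so the posterior is Beta(10+22, 4+22) = Beta(32, 26).
For Beta(a, b) with a, b > 1 the mode is (a−1)/(a+b−2) = 31/56 ≈ 0.5536.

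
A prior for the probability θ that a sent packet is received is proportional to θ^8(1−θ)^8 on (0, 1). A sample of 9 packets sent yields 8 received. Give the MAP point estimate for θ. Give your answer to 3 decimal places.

θ̂_MAP = 0.640

The prior density ∝ θ^8(1−θ)^8 is the kernel of Beta(9, 9).
Data: 8 successes in 9 trials. The binomial likelihood contributes θ^8(1−θ)^1, so the posterior is Beta(9+8, 9+1) = Beta(17, 10).
For Beta(a, b) with a, b > 1 the mode is (a−1)/(a+b−2) = 16/25 ≈ 0.640.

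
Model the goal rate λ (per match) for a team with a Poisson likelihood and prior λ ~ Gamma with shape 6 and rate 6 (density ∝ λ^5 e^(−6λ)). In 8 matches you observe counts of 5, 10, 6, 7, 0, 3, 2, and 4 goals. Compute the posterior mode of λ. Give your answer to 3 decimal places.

λ̂_MAP = 3.000

Σxᵢ = 5+10+6+7+0+3+2+4 = 37, with n = 8.
Posterior ∝ λ^5e^(−6λ) · λ^37e^(−8λ) = λ^42e^(−14λ), i.e. Gamma(shape=43, rate=14).
The mode of a Gamma(a, b) with a ≥ 1 (shape–rate) is (a−1)/b = 42/14 ≈ 3.000.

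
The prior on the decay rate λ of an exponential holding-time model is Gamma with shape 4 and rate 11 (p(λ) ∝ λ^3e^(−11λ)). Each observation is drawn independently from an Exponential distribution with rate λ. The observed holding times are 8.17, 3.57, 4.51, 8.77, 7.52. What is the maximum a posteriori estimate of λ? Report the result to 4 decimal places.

λ̂_MAP = 0.1837

The Exponential(rate=λ) likelihood is ∝ λ^n e^(−λΣtᵢ). Here n = 5 and Σtᵢ = 8.17 + 3.57 + 4.51 + 8.77 + 7.52 = 32.54.
Posterior ∝ λ^3e^(−11λ) · λ^5e^(−32.54λ) = λ^8e^(−43.54λ), i.e. Gamma(9, 43.54).
Mode = (a−1)/b = 8/43.54 ≈ 0.1837.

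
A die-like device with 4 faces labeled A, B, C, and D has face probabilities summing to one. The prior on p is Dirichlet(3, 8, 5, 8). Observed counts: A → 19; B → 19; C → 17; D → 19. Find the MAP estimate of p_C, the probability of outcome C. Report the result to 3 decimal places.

MAP estimate of p_C = 0.223

The posterior is Dirichlet(αᵢ + nᵢ) = Dirichlet(22, 27, 22, 27).
For a Dirichlet(a₁,…,a_K) with all aᵢ > 1, the mode has j-th component (aⱼ − 1)/(Σaᵢ − K).
Here Σaᵢ = 98 and K = 4, so p_C = (22 − 1)/(98 − 4) = 21/94 ≈ 0.223.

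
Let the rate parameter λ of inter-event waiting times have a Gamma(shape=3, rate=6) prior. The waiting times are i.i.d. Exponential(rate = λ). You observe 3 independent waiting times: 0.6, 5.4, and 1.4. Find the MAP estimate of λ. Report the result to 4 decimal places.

The Exponential(rate=λ) likelihood is ∝ λ^n e^(−λΣtᵢ). Here n = 3 and Σtᵢ = 0.6 + 5.4 + 1.4 = 7.4.
Posterior ∝ λ^2e^(−6λ) · λ^3e^(−7.4λ) = λ^5e^(−13.4λ), i.e. Gamma(6, 13.4).
Mode = (a−1)/b = 5/13.4 ≈ 0.3731.

λ̂_MAP = 0.3731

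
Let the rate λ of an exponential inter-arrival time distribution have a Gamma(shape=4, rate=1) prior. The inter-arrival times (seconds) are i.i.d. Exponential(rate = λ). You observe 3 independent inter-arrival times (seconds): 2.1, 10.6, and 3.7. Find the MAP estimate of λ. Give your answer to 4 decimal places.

λ̂_MAP = 0.3448

The Exponential(rate=λ) likelihood is ∝ λ^n e^(−λΣtᵢ). Here n = 3 and Σtᵢ = 2.1 + 10.6 + 3.7 = 16.4.
Posterior ∝ λ^3e^(−1λ) · λ^3e^(−16.4λ) = λ^6e^(−17.4λ), i.e. Gamma(7, 17.4).
Mode = (a−1)/b = 6/17.4 ≈ 0.3448.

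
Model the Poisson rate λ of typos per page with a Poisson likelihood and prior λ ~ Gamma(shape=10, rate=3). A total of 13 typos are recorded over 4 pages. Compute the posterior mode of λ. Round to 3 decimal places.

Σxᵢ = 13, n = 4.
Posterior ∝ λ^9e^(−3λ) · λ^13e^(−4λ) = λ^22e^(−7λ), i.e. Gamma(shape=23, rate=7).
The mode of a Gamma(a, b) with a ≥ 1 (shape–rate) is (a−1)/b = 22/7 ≈ 3.143.

λ̂_MAP = 3.143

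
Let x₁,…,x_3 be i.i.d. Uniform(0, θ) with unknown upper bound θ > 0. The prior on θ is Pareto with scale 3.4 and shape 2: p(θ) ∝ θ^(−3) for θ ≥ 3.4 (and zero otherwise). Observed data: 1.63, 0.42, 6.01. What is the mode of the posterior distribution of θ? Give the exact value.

θ̂_MAP = 6.01

The Uniform(0, θ) likelihood is θ^(−n) for θ ≥ max(xᵢ), zero otherwise. Here max(xᵢ) = 6.01.
Posterior ∝ θ^(−3) · θ^(−3) = θ^(−6) on θ ≥ max(3.4, 6.01) = 6.01.
This density is strictly decreasing in θ, so the posterior mode lies at the lower boundary of the support.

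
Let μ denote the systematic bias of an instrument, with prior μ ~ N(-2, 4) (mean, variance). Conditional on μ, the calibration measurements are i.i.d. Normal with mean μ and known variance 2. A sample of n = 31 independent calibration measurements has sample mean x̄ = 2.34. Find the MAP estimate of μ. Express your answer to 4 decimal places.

n = 31, x̄ = 2.34.
For a Normal prior and Normal likelihood with known variance, the posterior is Normal; its mode equals its mean, the precision-weighted average.
Prior precision 1/σ₀² = 1/4 = 0.25; data precision n/σ² = 31/2 = 15.5.
μ̂ = (0.25·(-2) + 15.5·2.34) / (0.25 + 15.5) = 35.77/15.75 = 511/225 ≈ 2.2711.

μ̂_MAP = 2.2711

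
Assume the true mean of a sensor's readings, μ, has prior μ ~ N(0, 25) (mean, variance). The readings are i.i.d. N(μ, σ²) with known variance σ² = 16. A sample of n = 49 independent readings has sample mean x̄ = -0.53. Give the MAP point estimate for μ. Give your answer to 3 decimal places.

n = 49, x̄ = -0.53.
For a Normal prior and Normal likelihood with known variance, the posterior is Normal; its mode equals its mean, the precision-weighted average.
Prior precision 1/σ₀² = 1/25 = 0.04; data precision n/σ² = 49/16 = 3.0625.
μ̂ = (0.04·0 + 3.0625·(-0.53)) / (0.04 + 3.0625) = (-1.623125)/3.1025 = -2597/4964 ≈ -0.523.

μ̂_MAP = -0.523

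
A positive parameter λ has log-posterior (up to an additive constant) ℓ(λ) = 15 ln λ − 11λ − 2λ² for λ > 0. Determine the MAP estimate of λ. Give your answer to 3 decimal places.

λ̂_MAP = 1.000

ℓ'(λ) = 15/λ − 11 − 4λ. Setting this to zero and multiplying by λ: 4λ² + 11λ − 15 = 0.
λ = (−11 + √(11² + 4·4·15)) / (2·4) = (−11 + √361) / 8 = (−11 + 19)/8 = 1.
ℓ''(λ) = −15/λ² − 4 < 0, confirming a maximum.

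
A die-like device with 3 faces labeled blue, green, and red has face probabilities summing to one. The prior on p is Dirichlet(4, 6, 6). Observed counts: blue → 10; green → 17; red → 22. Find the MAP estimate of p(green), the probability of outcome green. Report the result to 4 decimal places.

The posterior is Dirichlet(αᵢ + nᵢ) = Dirichlet(14, 23, 28).
For a Dirichlet(a₁,…,a_K) with all aᵢ > 1, the mode has j-th component (aⱼ − 1)/(Σaᵢ − K).
Here Σaᵢ = 65 and K = 3, so p(green) = (23 − 1)/(65 − 3) = 22/62 ≈ 0.3548.

MAP estimate of p(green) = 0.3548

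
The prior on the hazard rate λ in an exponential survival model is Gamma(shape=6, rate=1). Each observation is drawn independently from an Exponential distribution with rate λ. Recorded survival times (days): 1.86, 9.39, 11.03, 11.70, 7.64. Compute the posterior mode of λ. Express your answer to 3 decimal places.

The Exponential(rate=λ) likelihood is ∝ λ^n e^(−λΣtᵢ). Here n = 5 and Σtᵢ = 1.86 + 9.39 + 11.03 + 11.70 + 7.64 = 41.62.
Posterior ∝ λ^5e^(−1λ) · λ^5e^(−41.62λ) = λ^10e^(−42.62λ), i.e. Gamma(11, 42.62).
Mode = (a−1)/b = 10/42.62 ≈ 0.235.

λ̂_MAP = 0.235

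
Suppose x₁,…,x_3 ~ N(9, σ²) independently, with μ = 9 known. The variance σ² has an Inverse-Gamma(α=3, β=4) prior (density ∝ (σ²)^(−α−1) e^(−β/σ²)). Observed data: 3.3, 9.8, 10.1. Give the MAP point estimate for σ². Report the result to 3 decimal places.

σ̂²_MAP = 3.849

Sum of squared deviations about the known mean: SS = (3.3−9)² + (9.8−9)² + (10.1−9)² = 34.34.
The Normal likelihood contributes (σ²)^(−n/2) exp(−SS/(2σ²)), so the posterior is Inverse-Gamma(α + n/2, β + SS/2) = Inverse-Gamma(4.5, 21.17).
The mode of Inverse-Gamma(a, b) is b/(a+1) = 21.17/5.5 ≈ 3.849.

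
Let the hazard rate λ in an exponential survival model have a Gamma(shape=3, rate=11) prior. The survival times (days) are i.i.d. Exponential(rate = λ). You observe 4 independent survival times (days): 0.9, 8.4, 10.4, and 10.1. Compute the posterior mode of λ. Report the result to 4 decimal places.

λ̂_MAP = 0.1471

The Exponential(rate=λ) likelihood is ∝ λ^n e^(−λΣtᵢ). Here n = 4 and Σtᵢ = 0.9 + 8.4 + 10.4 + 10.1 = 29.8.
Posterior ∝ λ^2e^(−11λ) · λ^4e^(−29.8λ) = λ^6e^(−40.8λ), i.e. Gamma(7, 40.8).
Mode = (a−1)/b = 6/40.8 ≈ 0.1471.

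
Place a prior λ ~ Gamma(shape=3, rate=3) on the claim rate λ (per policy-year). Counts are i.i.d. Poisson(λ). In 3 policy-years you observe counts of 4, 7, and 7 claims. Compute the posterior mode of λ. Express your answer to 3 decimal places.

Σxᵢ = 4+7+7 = 18, with n = 3.
Posterior ∝ λ^2e^(−3λ) · λ^18e^(−3λ) = λ^20e^(−6λ), i.e. Gamma(shape=21, rate=6).
The mode of a Gamma(a, b) with a ≥ 1 (shape–rate) is (a−1)/b = 20/6 ≈ 3.333.

λ̂_MAP = 3.333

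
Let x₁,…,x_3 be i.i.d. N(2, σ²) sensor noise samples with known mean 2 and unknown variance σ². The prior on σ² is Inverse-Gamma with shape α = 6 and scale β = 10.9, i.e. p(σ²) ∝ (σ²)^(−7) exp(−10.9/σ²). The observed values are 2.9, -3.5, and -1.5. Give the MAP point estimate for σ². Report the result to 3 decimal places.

σ̂²_MAP = 3.830

Sum of squared deviations about the known mean: SS = (2.9−2)² + (-3.5−2)² + (-1.5−2)² = 43.31.
The Normal likelihood contributes (σ²)^(−n/2) exp(−SS/(2σ²)), so the posterior is Inverse-Gamma(α + n/2, β + SS/2) = Inverse-Gamma(7.5, 32.555).
The mode of Inverse-Gamma(a, b) is b/(a+1) = 32.555/8.5 ≈ 3.830.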